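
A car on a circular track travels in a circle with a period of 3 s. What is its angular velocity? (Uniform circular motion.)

ω = 2π/T = 2π/3 = 2.0944 rad/s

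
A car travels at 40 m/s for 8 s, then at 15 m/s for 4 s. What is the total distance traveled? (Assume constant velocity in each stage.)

d₁ = v₁t₁ = 40 × 8 = 320 m
d₂ = v₂t₂ = 15 × 4 = 60 m
d_total = 320 + 60 = 380 m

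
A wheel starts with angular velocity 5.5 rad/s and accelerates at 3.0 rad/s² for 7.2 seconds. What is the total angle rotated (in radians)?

θ = ω₀t + ½αt² = 5.5×7.2 + ½×3.0×7.2² = 117.36 rad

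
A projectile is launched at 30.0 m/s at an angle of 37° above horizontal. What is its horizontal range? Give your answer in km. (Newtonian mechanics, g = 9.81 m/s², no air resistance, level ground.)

R = v₀² × sin(2θ) / g = 30.0² × sin(2 × 37°) / 9.81 = 900.0 × 0.961262 / 9.81 = 88.1892 m
R = 88.1892 m / 1000.0 = 0.08819 km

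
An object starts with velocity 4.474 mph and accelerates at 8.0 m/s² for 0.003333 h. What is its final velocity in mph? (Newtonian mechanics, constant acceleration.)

v₀ = 4.474 mph × 0.44704 = 2.00006 m/s
t = 0.003333 h × 3600.0 = 11.9988 s
v = v₀ + a × t = 2.00006 + 8.0 × 11.9988 = 97.9905 m/s
v = 97.9905 m/s / 0.44704 = 219.2 mph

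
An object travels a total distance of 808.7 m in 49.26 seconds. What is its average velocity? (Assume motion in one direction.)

v_avg = Δd / Δt = 808.7 / 49.26 = 16.42 m/s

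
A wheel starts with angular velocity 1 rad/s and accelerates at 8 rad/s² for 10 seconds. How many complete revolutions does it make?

θ = ω₀t + ½αt² = 1×10 + ½×8×10² = 410.0 rad
Total revolutions = θ/(2π) = 410.0/(2π) = 65.25
Complete revolutions = ⌊65.25⌋ = 65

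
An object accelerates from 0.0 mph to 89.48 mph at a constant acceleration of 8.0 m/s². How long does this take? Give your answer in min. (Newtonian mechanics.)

v₀ = 0.0 mph × 0.44704 = 0.0 m/s
v = 89.48 mph × 0.44704 = 40.0011 m/s
t = (v - v₀) / a = (40.0011 - 0.0) / 8.0 = 5.00014 s
t = 5.00014 s / 60.0 = 0.08334 min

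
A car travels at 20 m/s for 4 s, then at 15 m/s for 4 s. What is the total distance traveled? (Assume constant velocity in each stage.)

d₁ = v₁t₁ = 20 × 4 = 80 m
d₂ = v₂t₂ = 15 × 4 = 60 m
d_total = 80 + 60 = 140 m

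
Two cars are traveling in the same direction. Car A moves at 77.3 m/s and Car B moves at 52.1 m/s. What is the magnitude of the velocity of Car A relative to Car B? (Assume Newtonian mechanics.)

v_rel = |v_A - v_B| = |77.3 - 52.1| = 25.2 m/s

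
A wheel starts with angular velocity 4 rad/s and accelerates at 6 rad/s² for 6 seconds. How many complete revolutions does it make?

θ = ω₀t + ½αt² = 4×6 + ½×6×6² = 132.0 rad
Total revolutions = θ/(2π) = 132.0/(2π) = 21.01
Complete revolutions = ⌊21.01⌋ = 21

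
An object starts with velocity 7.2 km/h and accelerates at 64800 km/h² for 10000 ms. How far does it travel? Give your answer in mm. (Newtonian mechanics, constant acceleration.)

v₀ = 7.2 km/h × 0.2777777777777778 = 2.0 m/s
a = 64800 km/h² × 7.716049382716049e-05 = 5.0 m/s²
t = 10000 ms × 0.001 = 10.0 s
d = v₀ × t + ½ × a × t² = 2.0 × 10.0 + 0.5 × 5.0 × 10.0² = 270.0 m
d = 270.0 m / 0.001 = 270000 mm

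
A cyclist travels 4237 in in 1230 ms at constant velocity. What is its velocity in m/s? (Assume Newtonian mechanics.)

d = 4237 in × 0.0254 = 107.62 m
t = 1230 ms × 0.001 = 1.23 s
v = d / t = 107.62 / 1.23 = 87.5 m/s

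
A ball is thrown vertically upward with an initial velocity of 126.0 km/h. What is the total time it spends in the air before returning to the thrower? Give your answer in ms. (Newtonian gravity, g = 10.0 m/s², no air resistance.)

v₀ = 126.0 km/h × 0.2777777777777778 = 35.0 m/s
t_total = 2 × v₀ / g = 2 × 35.0 / 10.0 = 7.0 s
t_total = 7.0 s / 0.001 = 7000 ms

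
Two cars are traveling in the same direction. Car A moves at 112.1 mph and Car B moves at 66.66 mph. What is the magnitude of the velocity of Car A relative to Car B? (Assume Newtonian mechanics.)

v_rel = |v_A - v_B| = |112.1 - 66.66| = 45.44 mph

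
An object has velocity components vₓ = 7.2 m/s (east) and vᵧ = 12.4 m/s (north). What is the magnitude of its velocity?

|v| = √(vₓ² + vᵧ²) = √(7.2² + 12.4²) = √(205.6) = 14.34 m/s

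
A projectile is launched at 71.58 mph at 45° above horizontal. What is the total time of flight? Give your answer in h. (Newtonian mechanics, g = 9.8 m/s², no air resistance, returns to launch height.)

v₀ = 71.58 mph × 0.44704 = 31.9991 m/s
T = 2 × v₀ × sin(θ) / g = 2 × 31.9991 × sin(45°) / 9.8 = 2 × 31.9991 × 0.707107 / 9.8 = 4.61771 s
T = 4.61771 s / 3600.0 = 0.001283 h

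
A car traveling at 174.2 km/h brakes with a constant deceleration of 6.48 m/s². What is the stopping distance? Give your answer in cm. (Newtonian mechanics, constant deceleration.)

v₀ = 174.2 km/h × 0.2777777777777778 = 48.3889 m/s
d = v₀² / (2a) = 48.3889² / (2 × 6.48) = 2341.49 / 12.96 = 180.671 m
d = 180.671 m / 0.01 = 18070 cm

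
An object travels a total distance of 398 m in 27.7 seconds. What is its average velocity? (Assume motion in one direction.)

v_avg = Δd / Δt = 398 / 27.7 = 14.37 m/s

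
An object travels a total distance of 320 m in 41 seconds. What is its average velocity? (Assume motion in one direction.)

v_avg = Δd / Δt = 320 / 41 = 7.8 m/s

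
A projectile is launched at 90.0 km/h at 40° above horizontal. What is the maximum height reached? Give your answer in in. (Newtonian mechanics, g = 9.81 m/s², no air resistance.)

v₀ = 90.0 km/h × 0.2777777777777778 = 25.0 m/s
H = v₀² × sin²(θ) / (2g) = 25.0² × sin(40°)² / (2 × 9.81) = 625.0 × 0.413176 / 19.62 = 13.1618 m
H = 13.1618 m / 0.0254 = 518.2 in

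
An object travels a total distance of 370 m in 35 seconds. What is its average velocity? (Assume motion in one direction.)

v_avg = Δd / Δt = 370 / 35 = 10.57 m/s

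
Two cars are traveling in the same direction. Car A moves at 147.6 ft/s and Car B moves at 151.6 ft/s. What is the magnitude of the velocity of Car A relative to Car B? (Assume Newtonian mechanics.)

v_rel = |v_A - v_B| = |147.6 - 151.6| = 4.0 ft/s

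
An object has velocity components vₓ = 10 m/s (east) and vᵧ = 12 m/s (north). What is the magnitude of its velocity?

|v| = √(vₓ² + vᵧ²) = √(10² + 12²) = √(244) = 15.62 m/s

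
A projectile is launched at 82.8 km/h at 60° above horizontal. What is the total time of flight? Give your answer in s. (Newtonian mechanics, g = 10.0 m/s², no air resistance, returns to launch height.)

v₀ = 82.8 km/h × 0.2777777777777778 = 23.0 m/s
T = 2 × v₀ × sin(θ) / g = 2 × 23.0 × sin(60°) / 10.0 = 2 × 23.0 × 0.866025 / 10.0 = 3.984 s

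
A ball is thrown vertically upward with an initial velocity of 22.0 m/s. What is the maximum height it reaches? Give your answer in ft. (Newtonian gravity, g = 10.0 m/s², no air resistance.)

h_max = v₀² / (2g) = 22.0² / (2 × 10.0) = 484.0 / 20.0 = 24.2 m
h_max = 24.2 m / 0.3048 = 79.4 ft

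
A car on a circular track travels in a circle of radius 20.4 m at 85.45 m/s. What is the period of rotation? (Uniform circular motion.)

T = 2πr/v = 2π×20.4/85.45 = 1.5 s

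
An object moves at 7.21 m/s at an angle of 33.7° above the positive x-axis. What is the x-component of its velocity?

vₓ = v cos(θ) = 7.21 × cos(33.7°) = 6.0 m/s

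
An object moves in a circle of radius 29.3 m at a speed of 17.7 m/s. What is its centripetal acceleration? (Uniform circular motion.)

a_c = v²/r = 17.7²/29.3 = 313.29/29.3 = 10.69 m/s²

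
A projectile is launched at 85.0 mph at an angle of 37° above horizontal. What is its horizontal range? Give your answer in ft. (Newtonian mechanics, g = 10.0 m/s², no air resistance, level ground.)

v₀ = 85.0 mph × 0.44704 = 37.9984 m/s
R = v₀² × sin(2θ) / g = 37.9984² × sin(2 × 37°) / 10.0 = 1443.88 × 0.961262 / 10.0 = 138.795 m
R = 138.795 m / 0.3048 = 455.4 ft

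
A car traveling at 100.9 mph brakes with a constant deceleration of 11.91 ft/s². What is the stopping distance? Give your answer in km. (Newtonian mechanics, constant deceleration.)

v₀ = 100.9 mph × 0.44704 = 45.1063 m/s
a = 11.91 ft/s² × 0.3048 = 3.63017 m/s²
d = v₀² / (2a) = 45.1063² / (2 × 3.63017) = 2034.58 / 7.26034 = 280.232 m
d = 280.232 m / 1000.0 = 0.2802 km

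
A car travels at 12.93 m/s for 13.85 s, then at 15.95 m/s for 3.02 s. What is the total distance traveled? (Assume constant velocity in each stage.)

d₁ = v₁t₁ = 12.93 × 13.85 = 179.0805 m
d₂ = v₂t₂ = 15.95 × 3.02 = 48.169 m
d_total = 179.0805 + 48.169 = 227.25 m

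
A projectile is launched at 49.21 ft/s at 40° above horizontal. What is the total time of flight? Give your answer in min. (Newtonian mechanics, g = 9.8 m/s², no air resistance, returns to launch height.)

v₀ = 49.21 ft/s × 0.3048 = 14.9992 m/s
T = 2 × v₀ × sin(θ) / g = 2 × 14.9992 × sin(40°) / 9.8 = 2 × 14.9992 × 0.642788 / 9.8 = 1.96761 s
T = 1.96761 s / 60.0 = 0.03279 min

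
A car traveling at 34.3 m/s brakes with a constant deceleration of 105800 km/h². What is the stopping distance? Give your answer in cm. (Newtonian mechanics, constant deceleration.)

a = 105800 km/h² × 7.716049382716049e-05 = 8.16358 m/s²
d = v₀² / (2a) = 34.3² / (2 × 8.16358) = 1176.49 / 16.3272 = 72.0571 m
d = 72.0571 m / 0.01 = 7206 cm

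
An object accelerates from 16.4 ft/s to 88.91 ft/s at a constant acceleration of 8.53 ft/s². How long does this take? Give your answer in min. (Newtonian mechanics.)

v₀ = 16.4 ft/s × 0.3048 = 4.99872 m/s
v = 88.91 ft/s × 0.3048 = 27.0998 m/s
a = 8.53 ft/s² × 0.3048 = 2.59994 m/s²
t = (v - v₀) / a = (27.0998 - 4.99872) / 2.59994 = 8.50061 s
t = 8.50061 s / 60.0 = 0.1417 min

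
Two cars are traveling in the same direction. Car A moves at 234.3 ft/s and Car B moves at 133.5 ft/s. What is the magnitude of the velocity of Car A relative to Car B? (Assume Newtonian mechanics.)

v_rel = |v_A - v_B| = |234.3 - 133.5| = 100.8 ft/s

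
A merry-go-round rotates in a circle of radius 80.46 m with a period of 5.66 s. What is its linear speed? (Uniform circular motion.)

v = 2πr/T = 2π×80.46/5.66 = 89.32 m/s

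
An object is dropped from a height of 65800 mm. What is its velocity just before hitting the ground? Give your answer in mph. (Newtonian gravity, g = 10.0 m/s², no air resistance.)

h = 65800 mm × 0.001 = 65.8 m
v = √(2gh) = √(2 × 10.0 × 65.8) = 36.2767 m/s
v = 36.2767 m/s / 0.44704 = 81.15 mph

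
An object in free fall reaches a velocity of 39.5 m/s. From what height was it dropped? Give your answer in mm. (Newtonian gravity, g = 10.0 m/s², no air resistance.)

h = v² / (2g) = 39.5² / (2 × 10.0) = 78.0125 m
h = 78.0125 m / 0.001 = 78010 mm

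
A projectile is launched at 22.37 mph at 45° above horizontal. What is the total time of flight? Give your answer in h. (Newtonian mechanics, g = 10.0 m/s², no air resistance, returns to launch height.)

v₀ = 22.37 mph × 0.44704 = 10.00028 m/s
T = 2 × v₀ × sin(θ) / g = 2 × 10.00028 × sin(45°) / 10.0 = 2 × 10.00028 × 0.7071068 / 10.0 = 1.414253 s
T = 1.414253 s / 3600.0 = 0.0003928 h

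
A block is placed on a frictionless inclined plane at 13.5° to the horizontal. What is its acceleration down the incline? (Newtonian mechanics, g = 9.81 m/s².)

a = g sin(θ) = 9.81 × sin(13.5°) = 9.81 × 0.2334 = 2.29 m/s²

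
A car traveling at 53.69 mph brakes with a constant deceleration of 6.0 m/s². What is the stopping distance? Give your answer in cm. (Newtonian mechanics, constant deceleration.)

v₀ = 53.69 mph × 0.44704 = 24.0016 m/s
d = v₀² / (2a) = 24.0016² / (2 × 6.0) = 576.077 / 12.0 = 48.0064 m
d = 48.0064 m / 0.01 = 4801 cm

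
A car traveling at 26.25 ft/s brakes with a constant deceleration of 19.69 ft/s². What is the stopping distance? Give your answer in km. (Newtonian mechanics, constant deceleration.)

v₀ = 26.25 ft/s × 0.3048 = 8.001 m/s
a = 19.69 ft/s² × 0.3048 = 6.00151 m/s²
d = v₀² / (2a) = 8.001² / (2 × 6.00151) = 64.016 / 12.003 = 5.33333 m
d = 5.33333 m / 1000.0 = 0.005333 km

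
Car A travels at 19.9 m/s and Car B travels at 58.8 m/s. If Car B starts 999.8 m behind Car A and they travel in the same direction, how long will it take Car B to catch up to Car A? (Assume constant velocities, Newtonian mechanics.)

Relative speed: v_rel = 58.8 - 19.9 = 38.9 m/s
Time to catch: t = d₀/v_rel = 999.8/38.9 = 25.7 s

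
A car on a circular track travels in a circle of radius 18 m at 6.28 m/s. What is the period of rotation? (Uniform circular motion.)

T = 2πr/v = 2π×18/6.28 = 18.01 s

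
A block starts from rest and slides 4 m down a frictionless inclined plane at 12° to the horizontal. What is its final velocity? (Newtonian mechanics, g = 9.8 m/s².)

a = g sin(θ) = 9.8 × sin(12°) = 2.0375 m/s²
v = √(2ad) = √(2 × 2.0375 × 4) = 4.04 m/s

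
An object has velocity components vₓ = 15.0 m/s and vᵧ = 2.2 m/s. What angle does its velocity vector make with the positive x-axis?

θ = arctan(vᵧ/vₓ) = arctan(2.2/15.0) = 8.34°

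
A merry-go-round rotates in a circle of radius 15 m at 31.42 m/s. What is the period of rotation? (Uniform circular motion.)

T = 2πr/v = 2π×15/31.42 = 3.0 s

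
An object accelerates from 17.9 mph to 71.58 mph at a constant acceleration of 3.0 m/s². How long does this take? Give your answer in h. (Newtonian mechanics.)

v₀ = 17.9 mph × 0.44704 = 8.00202 m/s
v = 71.58 mph × 0.44704 = 31.9991 m/s
t = (v - v₀) / a = (31.9991 - 8.00202) / 3.0 = 7.99903 s
t = 7.99903 s / 3600.0 = 0.002222 h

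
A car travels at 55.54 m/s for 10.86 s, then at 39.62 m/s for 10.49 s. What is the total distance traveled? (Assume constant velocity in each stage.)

d₁ = v₁t₁ = 55.54 × 10.86 = 603.1644 m
d₂ = v₂t₂ = 39.62 × 10.49 = 415.6138 m
d_total = 603.1644 + 415.6138 = 1018.78 m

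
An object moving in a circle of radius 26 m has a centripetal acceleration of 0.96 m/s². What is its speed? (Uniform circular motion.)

v = √(a_c × r) = √(0.96 × 26) = 5.0 m/s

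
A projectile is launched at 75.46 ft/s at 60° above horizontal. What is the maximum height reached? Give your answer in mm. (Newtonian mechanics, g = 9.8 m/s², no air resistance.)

v₀ = 75.46 ft/s × 0.3048 = 23.0002 m/s
H = v₀² × sin²(θ) / (2g) = 23.0002² × sin(60°)² / (2 × 9.8) = 529.009 × 0.75 / 19.6 = 20.2427 m
H = 20.2427 m / 0.001 = 20240 mm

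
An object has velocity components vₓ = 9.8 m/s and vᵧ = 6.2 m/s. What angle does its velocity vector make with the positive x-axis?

θ = arctan(vᵧ/vₓ) = arctan(6.2/9.8) = 32.32°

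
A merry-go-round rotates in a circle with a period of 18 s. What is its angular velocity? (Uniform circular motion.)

ω = 2π/T = 2π/18 = 0.3491 rad/s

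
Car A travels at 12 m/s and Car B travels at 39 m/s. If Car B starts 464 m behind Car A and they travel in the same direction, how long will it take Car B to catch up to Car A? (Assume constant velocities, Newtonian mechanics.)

Relative speed: v_rel = 39 - 12 = 27 m/s
Time to catch: t = d₀/v_rel = 464/27 = 17.19 s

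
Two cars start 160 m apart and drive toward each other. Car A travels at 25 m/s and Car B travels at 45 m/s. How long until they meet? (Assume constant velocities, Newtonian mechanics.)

Combined speed: v_combined = 25 + 45 = 70 m/s
Time to meet: t = d/v_combined = 160/70 = 2.29 s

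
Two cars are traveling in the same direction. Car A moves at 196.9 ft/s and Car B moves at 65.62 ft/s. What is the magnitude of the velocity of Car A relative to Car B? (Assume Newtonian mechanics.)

v_rel = |v_A - v_B| = |196.9 - 65.62| = 131.28 ft/s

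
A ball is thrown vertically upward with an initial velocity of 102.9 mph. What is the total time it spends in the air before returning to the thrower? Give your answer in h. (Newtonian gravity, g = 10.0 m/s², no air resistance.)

v₀ = 102.9 mph × 0.44704 = 46.0004 m/s
t_total = 2 × v₀ / g = 2 × 46.0004 / 10.0 = 9.20008 s
t_total = 9.20008 s / 3600.0 = 0.002556 h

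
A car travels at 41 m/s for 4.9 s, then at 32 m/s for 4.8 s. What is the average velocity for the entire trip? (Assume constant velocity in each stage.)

d₁ = v₁t₁ = 41 × 4.9 = 200.9 m
d₂ = v₂t₂ = 32 × 4.8 = 153.6 m
d_total = 354.5 m, t_total = 9.7 s
v_avg = d_total/t_total = 354.5/9.7 = 36.55 m/s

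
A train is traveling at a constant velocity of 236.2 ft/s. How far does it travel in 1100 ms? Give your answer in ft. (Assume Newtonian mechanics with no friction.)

v = 236.2 ft/s × 0.3048 = 71.9938 m/s
t = 1100 ms × 0.001 = 1.1 s
d = v × t = 71.9938 × 1.1 = 79.1932 m
d = 79.1932 m / 0.3048 = 259.8 ft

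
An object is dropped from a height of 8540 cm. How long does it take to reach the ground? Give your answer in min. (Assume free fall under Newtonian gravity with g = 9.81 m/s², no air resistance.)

h = 8540 cm × 0.01 = 85.4 m
t = √(2h/g) = √(2 × 85.4 / 9.81) = 4.17263 s
t = 4.17263 s / 60.0 = 0.06954 min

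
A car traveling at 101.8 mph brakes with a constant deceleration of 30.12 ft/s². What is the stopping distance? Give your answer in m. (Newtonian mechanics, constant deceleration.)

v₀ = 101.8 mph × 0.44704 = 45.5087 m/s
a = 30.12 ft/s² × 0.3048 = 9.18058 m/s²
d = v₀² / (2a) = 45.5087² / (2 × 9.18058) = 2071.04 / 18.3612 = 112.8 m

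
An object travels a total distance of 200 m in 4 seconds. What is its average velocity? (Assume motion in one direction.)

v_avg = Δd / Δt = 200 / 4 = 50.0 m/s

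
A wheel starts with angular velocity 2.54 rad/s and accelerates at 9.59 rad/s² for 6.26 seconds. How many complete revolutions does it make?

θ = ω₀t + ½αt² = 2.54×6.26 + ½×9.59×6.26² = 203.804942 rad
Total revolutions = θ/(2π) = 203.804942/(2π) = 32.44
Complete revolutions = ⌊32.44⌋ = 32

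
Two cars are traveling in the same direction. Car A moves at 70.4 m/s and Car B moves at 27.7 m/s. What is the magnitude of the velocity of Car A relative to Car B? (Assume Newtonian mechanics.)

v_rel = |v_A - v_B| = |70.4 - 27.7| = 42.7 m/s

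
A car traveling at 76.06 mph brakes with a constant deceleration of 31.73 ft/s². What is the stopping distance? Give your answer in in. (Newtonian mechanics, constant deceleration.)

v₀ = 76.06 mph × 0.44704 = 34.0019 m/s
a = 31.73 ft/s² × 0.3048 = 9.6713 m/s²
d = v₀² / (2a) = 34.0019² / (2 × 9.6713) = 1156.13 / 19.3426 = 59.7712 m
d = 59.7712 m / 0.0254 = 2353 in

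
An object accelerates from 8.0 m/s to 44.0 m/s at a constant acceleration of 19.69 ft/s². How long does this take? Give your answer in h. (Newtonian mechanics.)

a = 19.69 ft/s² × 0.3048 = 6.00151 m/s²
t = (v - v₀) / a = (44.0 - 8.0) / 6.00151 = 5.99849 s
t = 5.99849 s / 3600.0 = 0.001666 h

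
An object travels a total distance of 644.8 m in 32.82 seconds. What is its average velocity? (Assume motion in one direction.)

v_avg = Δd / Δt = 644.8 / 32.82 = 19.65 m/s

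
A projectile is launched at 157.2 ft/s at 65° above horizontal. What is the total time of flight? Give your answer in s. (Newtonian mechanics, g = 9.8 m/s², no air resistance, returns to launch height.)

v₀ = 157.2 ft/s × 0.3048 = 47.9146 m/s
T = 2 × v₀ × sin(θ) / g = 2 × 47.9146 × sin(65°) / 9.8 = 2 × 47.9146 × 0.906308 / 9.8 = 8.862 s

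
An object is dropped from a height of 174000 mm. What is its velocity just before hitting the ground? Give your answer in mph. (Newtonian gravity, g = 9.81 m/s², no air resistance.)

h = 174000 mm × 0.001 = 174.0 m
v = √(2gh) = √(2 × 9.81 × 174.0) = 58.4284 m/s
v = 58.4284 m/s / 0.44704 = 130.7 mph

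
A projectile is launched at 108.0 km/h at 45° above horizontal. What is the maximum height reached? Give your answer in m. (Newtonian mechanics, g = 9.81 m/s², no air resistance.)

v₀ = 108.0 km/h × 0.2777777777777778 = 30.0 m/s
H = v₀² × sin²(θ) / (2g) = 30.0² × sin(45°)² / (2 × 9.81) = 900.0 × 0.5 / 19.62 = 22.94 m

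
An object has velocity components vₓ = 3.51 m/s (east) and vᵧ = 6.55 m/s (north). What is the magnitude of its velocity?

|v| = √(vₓ² + vᵧ²) = √(3.51² + 6.55²) = √(55.2226) = 7.43 m/s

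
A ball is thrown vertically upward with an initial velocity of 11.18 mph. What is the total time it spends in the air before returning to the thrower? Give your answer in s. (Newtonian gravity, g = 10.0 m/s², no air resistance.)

v₀ = 11.18 mph × 0.44704 = 4.99791 m/s
t_total = 2 × v₀ / g = 2 × 4.99791 / 10.0 = 0.9996 s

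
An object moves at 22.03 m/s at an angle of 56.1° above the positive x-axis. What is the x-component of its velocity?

vₓ = v cos(θ) = 22.03 × cos(56.1°) = 12.29 m/s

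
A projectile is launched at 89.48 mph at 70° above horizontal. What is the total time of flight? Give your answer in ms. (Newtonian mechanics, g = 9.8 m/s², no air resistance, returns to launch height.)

v₀ = 89.48 mph × 0.44704 = 40.0011 m/s
T = 2 × v₀ × sin(θ) / g = 2 × 40.0011 × sin(70°) / 9.8 = 2 × 40.0011 × 0.939693 / 9.8 = 7.67117 s
T = 7.67117 s / 0.001 = 7671 ms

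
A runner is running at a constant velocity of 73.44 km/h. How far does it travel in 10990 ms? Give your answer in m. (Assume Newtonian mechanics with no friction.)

v = 73.44 km/h × 0.2777777777777778 = 20.4 m/s
t = 10990 ms × 0.001 = 10.99 s
d = v × t = 20.4 × 10.99 = 224.2 m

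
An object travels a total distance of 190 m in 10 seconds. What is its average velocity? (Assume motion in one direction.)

v_avg = Δd / Δt = 190 / 10 = 19.0 m/s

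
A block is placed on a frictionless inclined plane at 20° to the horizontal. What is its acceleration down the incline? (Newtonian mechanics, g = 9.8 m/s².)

a = g sin(θ) = 9.8 × sin(20°) = 9.8 × 0.342 = 3.35 m/s²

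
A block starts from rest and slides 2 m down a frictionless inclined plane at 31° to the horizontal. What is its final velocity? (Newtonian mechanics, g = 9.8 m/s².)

a = g sin(θ) = 9.8 × sin(31°) = 5.0474 m/s²
v = √(2ad) = √(2 × 5.0474 × 2) = 4.49 m/s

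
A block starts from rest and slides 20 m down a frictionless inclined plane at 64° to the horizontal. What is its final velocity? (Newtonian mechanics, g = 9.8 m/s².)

a = g sin(θ) = 9.8 × sin(64°) = 8.8082 m/s²
v = √(2ad) = √(2 × 8.8082 × 20) = 18.77 m/s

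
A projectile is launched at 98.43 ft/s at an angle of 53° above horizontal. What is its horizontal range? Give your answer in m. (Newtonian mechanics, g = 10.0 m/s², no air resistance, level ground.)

v₀ = 98.43 ft/s × 0.3048 = 30.0015 m/s
R = v₀² × sin(2θ) / g = 30.0015² × sin(2 × 53°) / 10.0 = 900.09 × 0.961262 / 10.0 = 86.52 m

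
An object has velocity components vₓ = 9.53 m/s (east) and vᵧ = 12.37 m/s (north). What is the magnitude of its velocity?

|v| = √(vₓ² + vᵧ²) = √(9.53² + 12.37²) = √(243.8378) = 15.62 m/s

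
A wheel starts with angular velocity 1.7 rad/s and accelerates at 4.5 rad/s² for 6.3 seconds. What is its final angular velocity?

ω = ω₀ + αt = 1.7 + 4.5 × 6.3 = 30.05 rad/s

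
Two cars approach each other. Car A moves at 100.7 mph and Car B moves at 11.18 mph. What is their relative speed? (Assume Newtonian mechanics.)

v_rel = v_A + v_B = 100.7 + 11.18 = 111.88 mph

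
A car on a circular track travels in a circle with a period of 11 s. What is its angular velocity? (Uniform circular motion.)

ω = 2π/T = 2π/11 = 0.5712 rad/s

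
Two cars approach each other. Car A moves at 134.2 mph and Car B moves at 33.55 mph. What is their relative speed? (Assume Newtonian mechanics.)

v_rel = v_A + v_B = 134.2 + 33.55 = 167.75 mph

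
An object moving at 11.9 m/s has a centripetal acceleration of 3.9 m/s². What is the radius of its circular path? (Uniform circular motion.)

r = v²/a_c = 11.9²/3.9 = 36.31 m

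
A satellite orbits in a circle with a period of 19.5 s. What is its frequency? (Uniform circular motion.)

f = 1/T = 1/19.5 = 0.0513 Hz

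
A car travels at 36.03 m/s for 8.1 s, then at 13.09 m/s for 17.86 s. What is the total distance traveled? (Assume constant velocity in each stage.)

d₁ = v₁t₁ = 36.03 × 8.1 = 291.843 m
d₂ = v₂t₂ = 13.09 × 17.86 = 233.7874 m
d_total = 291.843 + 233.7874 = 525.63 m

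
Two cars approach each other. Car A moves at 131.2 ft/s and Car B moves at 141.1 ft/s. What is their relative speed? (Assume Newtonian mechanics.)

v_rel = v_A + v_B = 131.2 + 141.1 = 272.3 ft/s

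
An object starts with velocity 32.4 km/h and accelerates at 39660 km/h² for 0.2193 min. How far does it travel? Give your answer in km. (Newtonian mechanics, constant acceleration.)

v₀ = 32.4 km/h × 0.2777777777777778 = 9.0 m/s
a = 39660 km/h² × 7.716049382716049e-05 = 3.06019 m/s²
t = 0.2193 min × 60.0 = 13.158 s
d = v₀ × t + ½ × a × t² = 9.0 × 13.158 + 0.5 × 3.06019 × 13.158² = 383.332 m
d = 383.332 m / 1000.0 = 0.3833 km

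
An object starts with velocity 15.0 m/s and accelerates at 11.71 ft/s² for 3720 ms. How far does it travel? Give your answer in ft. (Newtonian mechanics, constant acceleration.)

a = 11.71 ft/s² × 0.3048 = 3.56921 m/s²
t = 3720 ms × 0.001 = 3.72 s
d = v₀ × t + ½ × a × t² = 15.0 × 3.72 + 0.5 × 3.56921 × 3.72² = 80.4961 m
d = 80.4961 m / 0.3048 = 264.1 ft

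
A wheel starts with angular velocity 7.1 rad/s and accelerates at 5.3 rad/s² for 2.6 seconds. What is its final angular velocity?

ω = ω₀ + αt = 7.1 + 5.3 × 2.6 = 20.88 rad/s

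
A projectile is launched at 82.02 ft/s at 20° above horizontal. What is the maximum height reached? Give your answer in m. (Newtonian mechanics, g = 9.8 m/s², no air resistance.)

v₀ = 82.02 ft/s × 0.3048 = 24.9997 m/s
H = v₀² × sin²(θ) / (2g) = 24.9997² × sin(20°)² / (2 × 9.8) = 624.985 × 0.116978 / 19.6 = 3.73 m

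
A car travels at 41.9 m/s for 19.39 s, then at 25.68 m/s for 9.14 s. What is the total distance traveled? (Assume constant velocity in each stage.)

d₁ = v₁t₁ = 41.9 × 19.39 = 812.441 m
d₂ = v₂t₂ = 25.68 × 9.14 = 234.7152 m
d_total = 812.441 + 234.7152 = 1047.16 m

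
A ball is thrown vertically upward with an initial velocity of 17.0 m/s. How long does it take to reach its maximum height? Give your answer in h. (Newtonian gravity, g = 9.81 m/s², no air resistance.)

t_up = v₀ / g = 17.0 / 9.81 = 1.73293 s
t_up = 1.73293 s / 3600.0 = 0.0004814 h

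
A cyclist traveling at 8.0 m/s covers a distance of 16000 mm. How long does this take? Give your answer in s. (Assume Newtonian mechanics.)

d = 16000 mm × 0.001 = 16.0 m
t = d / v = 16.0 / 8.0 = 2.0 s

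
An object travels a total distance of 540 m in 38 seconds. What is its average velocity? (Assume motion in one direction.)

v_avg = Δd / Δt = 540 / 38 = 14.21 m/s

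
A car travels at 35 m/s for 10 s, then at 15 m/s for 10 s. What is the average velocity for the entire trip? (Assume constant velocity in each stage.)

d₁ = v₁t₁ = 35 × 10 = 350 m
d₂ = v₂t₂ = 15 × 10 = 150 m
d_total = 500 m, t_total = 20 s
v_avg = d_total/t_total = 500/20 = 25.0 m/s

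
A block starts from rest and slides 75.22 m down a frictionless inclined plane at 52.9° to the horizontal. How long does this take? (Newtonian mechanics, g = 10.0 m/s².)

a = g sin(θ) = 10.0 × sin(52.9°) = 7.9758 m/s²
t = √(2d/a) = √(2 × 75.22 / 7.9758) = 4.34 s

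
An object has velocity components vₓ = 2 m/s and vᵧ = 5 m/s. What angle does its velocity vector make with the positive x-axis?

θ = arctan(vᵧ/vₓ) = arctan(5/2) = 68.2°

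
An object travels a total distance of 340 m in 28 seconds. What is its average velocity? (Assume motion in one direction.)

v_avg = Δd / Δt = 340 / 28 = 12.14 m/s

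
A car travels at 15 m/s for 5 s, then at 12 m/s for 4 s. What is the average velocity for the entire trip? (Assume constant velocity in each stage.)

d₁ = v₁t₁ = 15 × 5 = 75 m
d₂ = v₂t₂ = 12 × 4 = 48 m
d_total = 123 m, t_total = 9 s
v_avg = d_total/t_total = 123/9 = 13.67 m/s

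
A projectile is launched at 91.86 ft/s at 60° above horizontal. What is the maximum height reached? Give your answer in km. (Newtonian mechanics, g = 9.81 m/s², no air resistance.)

v₀ = 91.86 ft/s × 0.3048 = 27.9989 m/s
H = v₀² × sin²(θ) / (2g) = 27.9989² × sin(60°)² / (2 × 9.81) = 783.938 × 0.75 / 19.62 = 29.967 m
H = 29.967 m / 1000.0 = 0.02997 km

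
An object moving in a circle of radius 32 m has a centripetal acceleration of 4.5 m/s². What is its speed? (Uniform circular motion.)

v = √(a_c × r) = √(4.5 × 32) = 12.0 m/s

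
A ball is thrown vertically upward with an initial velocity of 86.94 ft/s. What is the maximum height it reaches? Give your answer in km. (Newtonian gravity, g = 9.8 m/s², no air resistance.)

v₀ = 86.94 ft/s × 0.3048 = 26.4993 m/s
h_max = v₀² / (2g) = 26.4993² / (2 × 9.8) = 702.213 / 19.6 = 35.8272 m
h_max = 35.8272 m / 1000.0 = 0.03583 km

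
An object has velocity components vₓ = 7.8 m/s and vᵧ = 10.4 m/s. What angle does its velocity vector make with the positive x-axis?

θ = arctan(vᵧ/vₓ) = arctan(10.4/7.8) = 53.13°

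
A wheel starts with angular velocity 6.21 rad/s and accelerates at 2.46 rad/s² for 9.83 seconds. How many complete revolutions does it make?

θ = ω₀t + ½αt² = 6.21×9.83 + ½×2.46×9.83² = 179.897847 rad
Total revolutions = θ/(2π) = 179.897847/(2π) = 28.63
Complete revolutions = ⌊28.63⌋ = 28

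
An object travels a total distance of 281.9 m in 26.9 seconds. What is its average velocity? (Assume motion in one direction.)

v_avg = Δd / Δt = 281.9 / 26.9 = 10.48 m/s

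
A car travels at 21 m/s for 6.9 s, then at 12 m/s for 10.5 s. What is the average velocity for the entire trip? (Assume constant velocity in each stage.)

d₁ = v₁t₁ = 21 × 6.9 = 144.9 m
d₂ = v₂t₂ = 12 × 10.5 = 126.0 m
d_total = 270.9 m, t_total = 17.4 s
v_avg = d_total/t_total = 270.9/17.4 = 15.57 m/s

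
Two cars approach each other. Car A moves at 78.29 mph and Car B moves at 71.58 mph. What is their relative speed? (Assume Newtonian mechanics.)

v_rel = v_A + v_B = 78.29 + 71.58 = 149.87 mph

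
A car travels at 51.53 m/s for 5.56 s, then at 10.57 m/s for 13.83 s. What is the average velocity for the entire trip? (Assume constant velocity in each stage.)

d₁ = v₁t₁ = 51.53 × 5.56 = 286.5068 m
d₂ = v₂t₂ = 10.57 × 13.83 = 146.1831 m
d_total = 432.6899 m, t_total = 19.39 s
v_avg = d_total/t_total = 432.6899/19.39 = 22.32 m/s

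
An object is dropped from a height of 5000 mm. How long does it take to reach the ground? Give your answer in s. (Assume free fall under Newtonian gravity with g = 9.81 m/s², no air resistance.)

h = 5000 mm × 0.001 = 5.0 m
t = √(2h/g) = √(2 × 5.0 / 9.81) = 1.01 s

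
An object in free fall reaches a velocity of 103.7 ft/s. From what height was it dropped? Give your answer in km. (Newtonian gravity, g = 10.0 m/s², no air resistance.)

v = 103.7 ft/s × 0.3048 = 31.6078 m/s
h = v² / (2g) = 31.6078² / (2 × 10.0) = 49.9527 m
h = 49.9527 m / 1000.0 = 0.04995 km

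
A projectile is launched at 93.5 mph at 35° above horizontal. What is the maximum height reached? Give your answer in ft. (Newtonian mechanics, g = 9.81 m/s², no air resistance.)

v₀ = 93.5 mph × 0.44704 = 41.7982 m/s
H = v₀² × sin²(θ) / (2g) = 41.7982² × sin(35°)² / (2 × 9.81) = 1747.09 × 0.32899 / 19.62 = 29.2954 m
H = 29.2954 m / 0.3048 = 96.11 ft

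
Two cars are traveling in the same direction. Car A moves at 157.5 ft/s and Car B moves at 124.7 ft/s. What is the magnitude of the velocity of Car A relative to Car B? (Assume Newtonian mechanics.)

v_rel = |v_A - v_B| = |157.5 - 124.7| = 32.8 ft/s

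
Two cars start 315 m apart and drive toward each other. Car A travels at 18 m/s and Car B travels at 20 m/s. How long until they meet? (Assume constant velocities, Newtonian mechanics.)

Combined speed: v_combined = 18 + 20 = 38 m/s
Time to meet: t = d/v_combined = 315/38 = 8.29 s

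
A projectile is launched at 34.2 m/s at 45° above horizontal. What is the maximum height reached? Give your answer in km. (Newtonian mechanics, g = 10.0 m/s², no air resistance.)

H = v₀² × sin²(θ) / (2g) = 34.2² × sin(45°)² / (2 × 10.0) = 1169.64 × 0.5 / 20.0 = 29.241 m
H = 29.241 m / 1000.0 = 0.02924 km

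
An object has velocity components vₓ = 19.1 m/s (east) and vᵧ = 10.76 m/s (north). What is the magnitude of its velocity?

|v| = √(vₓ² + vᵧ²) = √(19.1² + 10.76²) = √(480.5876) = 21.92 m/s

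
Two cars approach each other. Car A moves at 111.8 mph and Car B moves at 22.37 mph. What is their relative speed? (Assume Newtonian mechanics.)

v_rel = v_A + v_B = 111.8 + 22.37 = 134.17 mph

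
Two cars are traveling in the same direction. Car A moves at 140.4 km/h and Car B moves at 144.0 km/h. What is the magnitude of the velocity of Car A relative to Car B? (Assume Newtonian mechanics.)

v_rel = |v_A - v_B| = |140.4 - 144.0| = 3.6 km/h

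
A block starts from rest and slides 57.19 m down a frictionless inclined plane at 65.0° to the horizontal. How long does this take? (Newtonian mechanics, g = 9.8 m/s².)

a = g sin(θ) = 9.8 × sin(65.0°) = 8.8818 m/s²
t = √(2d/a) = √(2 × 57.19 / 8.8818) = 3.59 s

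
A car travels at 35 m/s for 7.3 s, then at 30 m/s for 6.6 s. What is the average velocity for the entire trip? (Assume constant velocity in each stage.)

d₁ = v₁t₁ = 35 × 7.3 = 255.5 m
d₂ = v₂t₂ = 30 × 6.6 = 198.0 m
d_total = 453.5 m, t_total = 13.9 s
v_avg = d_total/t_total = 453.5/13.9 = 32.63 m/s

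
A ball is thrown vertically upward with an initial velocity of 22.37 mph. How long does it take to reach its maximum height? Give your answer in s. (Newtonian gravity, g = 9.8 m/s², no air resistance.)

v₀ = 22.37 mph × 0.44704 = 10.0003 m/s
t_up = v₀ / g = 10.0003 / 9.8 = 1.02 s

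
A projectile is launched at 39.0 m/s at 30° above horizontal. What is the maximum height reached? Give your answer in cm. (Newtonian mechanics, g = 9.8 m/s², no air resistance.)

H = v₀² × sin²(θ) / (2g) = 39.0² × sin(30°)² / (2 × 9.8) = 1521.0 × 0.25 / 19.6 = 19.4005 m
H = 19.4005 m / 0.01 = 1940 cm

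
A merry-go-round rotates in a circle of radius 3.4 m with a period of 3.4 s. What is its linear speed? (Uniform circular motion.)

v = 2πr/T = 2π×3.4/3.4 = 6.28 m/s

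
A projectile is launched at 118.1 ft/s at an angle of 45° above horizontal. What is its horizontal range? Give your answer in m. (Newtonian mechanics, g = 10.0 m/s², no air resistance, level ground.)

v₀ = 118.1 ft/s × 0.3048 = 35.9969 m/s
R = v₀² × sin(2θ) / g = 35.9969² × sin(2 × 45°) / 10.0 = 1295.78 × 1.0 / 10.0 = 129.6 m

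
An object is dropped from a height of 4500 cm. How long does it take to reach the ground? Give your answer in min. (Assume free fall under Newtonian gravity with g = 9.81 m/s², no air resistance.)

h = 4500 cm × 0.01 = 45.0 m
t = √(2h/g) = √(2 × 45.0 / 9.81) = 3.02891 s
t = 3.02891 s / 60.0 = 0.05048 min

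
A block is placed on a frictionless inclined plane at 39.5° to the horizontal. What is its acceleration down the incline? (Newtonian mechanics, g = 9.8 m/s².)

a = g sin(θ) = 9.8 × sin(39.5°) = 9.8 × 0.6361 = 6.23 m/s²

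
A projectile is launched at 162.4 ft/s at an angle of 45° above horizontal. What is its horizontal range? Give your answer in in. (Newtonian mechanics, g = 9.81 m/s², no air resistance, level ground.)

v₀ = 162.4 ft/s × 0.3048 = 49.4995 m/s
R = v₀² × sin(2θ) / g = 49.4995² × sin(2 × 45°) / 9.81 = 2450.2 × 1.0 / 9.81 = 249.766 m
R = 249.766 m / 0.0254 = 9833 in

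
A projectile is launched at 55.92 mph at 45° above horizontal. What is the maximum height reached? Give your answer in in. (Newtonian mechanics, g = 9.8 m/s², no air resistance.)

v₀ = 55.92 mph × 0.44704 = 24.9985 m/s
H = v₀² × sin²(θ) / (2g) = 24.9985² × sin(45°)² / (2 × 9.8) = 624.925 × 0.5 / 19.6 = 15.942 m
H = 15.942 m / 0.0254 = 627.6 in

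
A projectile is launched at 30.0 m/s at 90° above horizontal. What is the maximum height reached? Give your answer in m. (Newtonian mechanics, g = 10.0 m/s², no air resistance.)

H = v₀² × sin²(θ) / (2g) = 30.0² × sin(90°)² / (2 × 10.0) = 900.0 × 1.0 / 20.0 = 45.0 m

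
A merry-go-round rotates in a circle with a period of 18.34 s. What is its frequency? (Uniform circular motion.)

f = 1/T = 1/18.34 = 0.0545 Hz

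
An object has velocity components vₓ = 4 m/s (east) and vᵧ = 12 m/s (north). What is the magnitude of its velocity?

|v| = √(vₓ² + vᵧ²) = √(4² + 12²) = √(160) = 12.65 m/s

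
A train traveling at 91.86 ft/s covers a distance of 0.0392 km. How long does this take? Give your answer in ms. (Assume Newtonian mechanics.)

d = 0.0392 km × 1000.0 = 39.2 m
v = 91.86 ft/s × 0.3048 = 27.9989 m/s
t = d / v = 39.2 / 27.9989 = 1.40006 s
t = 1.40006 s / 0.001 = 1400 ms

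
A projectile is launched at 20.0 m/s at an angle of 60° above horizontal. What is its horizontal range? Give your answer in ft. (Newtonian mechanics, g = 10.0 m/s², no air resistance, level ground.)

R = v₀² × sin(2θ) / g = 20.0² × sin(2 × 60°) / 10.0 = 400.0 × 0.866025 / 10.0 = 34.641 m
R = 34.641 m / 0.3048 = 113.7 ft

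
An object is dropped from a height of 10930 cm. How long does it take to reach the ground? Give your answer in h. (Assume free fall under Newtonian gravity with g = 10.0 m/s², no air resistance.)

h = 10930 cm × 0.01 = 109.3 m
t = √(2h/g) = √(2 × 109.3 / 10.0) = 4.67547 s
t = 4.67547 s / 3600.0 = 0.001299 h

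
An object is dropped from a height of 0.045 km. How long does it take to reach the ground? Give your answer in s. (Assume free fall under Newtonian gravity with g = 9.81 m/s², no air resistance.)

h = 0.045 km × 1000.0 = 45.0 m
t = √(2h/g) = √(2 × 45.0 / 9.81) = 3.029 s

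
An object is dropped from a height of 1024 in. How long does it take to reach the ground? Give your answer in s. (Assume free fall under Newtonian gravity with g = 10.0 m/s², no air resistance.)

h = 1024 in × 0.0254 = 26.0096 m
t = √(2h/g) = √(2 × 26.0096 / 10.0) = 2.281 s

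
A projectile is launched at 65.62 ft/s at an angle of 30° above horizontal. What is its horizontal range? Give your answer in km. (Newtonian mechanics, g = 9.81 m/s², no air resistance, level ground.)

v₀ = 65.62 ft/s × 0.3048 = 20.001 m/s
R = v₀² × sin(2θ) / g = 20.001² × sin(2 × 30°) / 9.81 = 400.04 × 0.866025 / 9.81 = 35.3155 m
R = 35.3155 m / 1000.0 = 0.03532 km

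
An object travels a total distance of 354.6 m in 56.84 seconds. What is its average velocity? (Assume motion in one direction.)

v_avg = Δd / Δt = 354.6 / 56.84 = 6.24 m/s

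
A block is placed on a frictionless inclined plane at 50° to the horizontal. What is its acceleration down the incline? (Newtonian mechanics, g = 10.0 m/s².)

a = g sin(θ) = 10.0 × sin(50°) = 10.0 × 0.766 = 7.66 m/s²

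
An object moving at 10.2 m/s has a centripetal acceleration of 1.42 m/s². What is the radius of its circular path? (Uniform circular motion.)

r = v²/a_c = 10.2²/1.42 = 73.27 m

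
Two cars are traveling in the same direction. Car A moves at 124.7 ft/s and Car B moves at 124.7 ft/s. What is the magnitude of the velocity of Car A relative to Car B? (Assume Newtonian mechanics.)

v_rel = |v_A - v_B| = |124.7 - 124.7| = 0.0 ft/s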